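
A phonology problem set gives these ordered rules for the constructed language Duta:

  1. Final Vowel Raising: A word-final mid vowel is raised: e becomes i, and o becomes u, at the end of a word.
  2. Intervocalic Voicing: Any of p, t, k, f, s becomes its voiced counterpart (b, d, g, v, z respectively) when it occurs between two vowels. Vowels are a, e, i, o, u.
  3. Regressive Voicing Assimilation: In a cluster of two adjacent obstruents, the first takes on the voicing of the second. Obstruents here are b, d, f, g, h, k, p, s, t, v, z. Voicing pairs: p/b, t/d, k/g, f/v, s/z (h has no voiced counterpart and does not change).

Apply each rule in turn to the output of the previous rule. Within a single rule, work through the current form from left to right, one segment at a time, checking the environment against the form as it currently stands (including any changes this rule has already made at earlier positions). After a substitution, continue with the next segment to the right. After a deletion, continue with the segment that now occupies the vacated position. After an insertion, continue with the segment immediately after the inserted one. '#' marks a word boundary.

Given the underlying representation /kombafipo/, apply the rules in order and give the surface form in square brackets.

[kombavibu]

1 Final Vowel Raising: [kombafipo] → [kombafipu]
2 Intervocalic Voicing: [kombafipu] → [kombavibu]
3 Regressive Voicing Assimilation: no change — [kombavibu]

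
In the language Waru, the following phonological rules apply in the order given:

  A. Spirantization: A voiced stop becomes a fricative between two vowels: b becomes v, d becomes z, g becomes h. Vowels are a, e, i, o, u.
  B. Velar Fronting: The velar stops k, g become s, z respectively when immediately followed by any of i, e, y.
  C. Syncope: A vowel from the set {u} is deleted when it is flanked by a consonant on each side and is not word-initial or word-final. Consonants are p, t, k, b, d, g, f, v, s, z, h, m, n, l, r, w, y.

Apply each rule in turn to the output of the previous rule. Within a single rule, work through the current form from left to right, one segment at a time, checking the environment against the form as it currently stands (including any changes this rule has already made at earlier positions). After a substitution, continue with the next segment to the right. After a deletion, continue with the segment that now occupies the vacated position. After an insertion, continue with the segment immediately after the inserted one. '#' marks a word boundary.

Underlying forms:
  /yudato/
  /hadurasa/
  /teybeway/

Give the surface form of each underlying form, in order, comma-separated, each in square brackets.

/yudato/:
  A Spirantization: [yudato] → [yuzato]
  B Velar Fronting: no change — [yuzato]
  C Syncope: [yuzato] → [yzato]
/hadurasa/:
  A Spirantization: [hadurasa] → [hazurasa]
  B Velar Fronting: no change — [hazurasa]
  C Syncope: [hazurasa] → [hazrasa]
/teybeway/:
  A Spirantization: no change — [teybeway]
  B Velar Fronting: no change — [teybeway]
  C Syncope: no change — [teybeway]

[yzato], [hazrasa], [teybeway]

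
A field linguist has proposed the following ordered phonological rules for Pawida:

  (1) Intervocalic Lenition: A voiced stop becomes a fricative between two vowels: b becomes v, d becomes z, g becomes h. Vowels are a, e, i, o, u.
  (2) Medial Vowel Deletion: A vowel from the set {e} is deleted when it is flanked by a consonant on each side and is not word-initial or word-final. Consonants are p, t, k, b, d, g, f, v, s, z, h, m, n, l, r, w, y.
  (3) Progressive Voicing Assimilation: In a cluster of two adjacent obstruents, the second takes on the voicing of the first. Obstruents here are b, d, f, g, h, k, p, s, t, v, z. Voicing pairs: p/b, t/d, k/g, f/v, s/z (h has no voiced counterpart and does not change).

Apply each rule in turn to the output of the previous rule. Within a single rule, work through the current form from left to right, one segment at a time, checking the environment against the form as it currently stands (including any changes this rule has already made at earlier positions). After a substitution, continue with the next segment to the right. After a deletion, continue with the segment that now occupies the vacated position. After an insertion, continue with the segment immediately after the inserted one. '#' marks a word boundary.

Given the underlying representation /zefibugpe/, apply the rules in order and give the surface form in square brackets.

(1) Intervocalic Lenition: [zefibugpe] → [zefivugpe]
(2) Medial Vowel Deletion: [zefivugpe] → [zfivugpe]
(3) Progressive Voicing Assimilation: [zfivugpe] → [zvivugbe]

[zvivugbe]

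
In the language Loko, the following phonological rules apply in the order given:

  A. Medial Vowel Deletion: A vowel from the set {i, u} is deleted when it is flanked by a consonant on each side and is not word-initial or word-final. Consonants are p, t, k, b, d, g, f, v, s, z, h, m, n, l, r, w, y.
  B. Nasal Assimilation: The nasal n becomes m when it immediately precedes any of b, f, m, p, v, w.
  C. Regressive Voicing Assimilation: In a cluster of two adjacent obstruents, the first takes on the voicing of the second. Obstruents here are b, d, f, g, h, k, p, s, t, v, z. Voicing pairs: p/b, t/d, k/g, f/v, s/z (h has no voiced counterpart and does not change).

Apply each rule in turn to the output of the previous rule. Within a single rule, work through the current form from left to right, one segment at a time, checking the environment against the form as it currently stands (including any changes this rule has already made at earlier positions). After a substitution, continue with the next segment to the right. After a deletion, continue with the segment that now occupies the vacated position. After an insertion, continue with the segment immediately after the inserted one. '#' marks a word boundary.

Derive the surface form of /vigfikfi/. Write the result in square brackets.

A Medial Vowel Deletion: [vigfikfi] → [vgfkfi]
B Nasal Assimilation: no change — [vgfkfi]
C Regressive Voicing Assimilation: [vgfkfi] → [vkfkfi]

[vkfkfi]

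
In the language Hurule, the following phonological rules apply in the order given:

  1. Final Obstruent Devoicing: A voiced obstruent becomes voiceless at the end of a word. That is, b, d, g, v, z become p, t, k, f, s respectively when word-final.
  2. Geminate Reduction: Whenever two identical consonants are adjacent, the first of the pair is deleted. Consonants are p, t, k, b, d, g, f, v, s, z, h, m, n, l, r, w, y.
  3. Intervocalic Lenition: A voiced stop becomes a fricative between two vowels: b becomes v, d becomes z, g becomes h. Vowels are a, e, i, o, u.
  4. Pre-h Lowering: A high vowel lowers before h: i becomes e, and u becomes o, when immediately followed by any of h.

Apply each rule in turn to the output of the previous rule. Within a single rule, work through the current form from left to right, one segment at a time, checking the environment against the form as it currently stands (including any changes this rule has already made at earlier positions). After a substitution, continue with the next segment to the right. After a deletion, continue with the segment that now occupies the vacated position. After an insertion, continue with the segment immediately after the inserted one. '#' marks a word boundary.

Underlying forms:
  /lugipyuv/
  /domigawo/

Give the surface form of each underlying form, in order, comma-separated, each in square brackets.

/lugipyuv/:
  1 Final Obstruent Devoicing: [lugipyuv] → [lugipyuf]
  2 Geminate Reduction: no change — [lugipyuf]
  3 Intervocalic Lenition: [lugipyuf] → [luhipyuf]
  4 Pre-h Lowering: [luhipyuf] → [lohipyuf]
/domigawo/:
  1 Final Obstruent Devoicing: no change — [domigawo]
  2 Geminate Reduction: no change — [domigawo]
  3 Intervocalic Lenition: [domigawo] → [domihawo]
  4 Pre-h Lowering: [domihawo] → [domehawo]

[lohipyuf], [domehawo]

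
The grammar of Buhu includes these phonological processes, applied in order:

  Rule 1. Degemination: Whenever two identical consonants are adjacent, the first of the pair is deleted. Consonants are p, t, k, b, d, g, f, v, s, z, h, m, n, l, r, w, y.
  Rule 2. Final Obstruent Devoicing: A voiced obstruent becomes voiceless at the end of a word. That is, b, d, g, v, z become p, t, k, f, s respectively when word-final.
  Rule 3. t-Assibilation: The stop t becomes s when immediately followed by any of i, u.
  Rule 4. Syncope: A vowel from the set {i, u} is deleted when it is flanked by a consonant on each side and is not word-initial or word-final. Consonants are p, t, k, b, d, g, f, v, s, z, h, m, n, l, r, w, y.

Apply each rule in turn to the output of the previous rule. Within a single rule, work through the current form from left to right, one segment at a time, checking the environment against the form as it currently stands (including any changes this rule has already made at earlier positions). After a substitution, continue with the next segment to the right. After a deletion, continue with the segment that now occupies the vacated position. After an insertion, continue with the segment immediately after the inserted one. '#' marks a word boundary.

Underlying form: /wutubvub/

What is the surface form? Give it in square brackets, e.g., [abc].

Rule 1 Degemination: no change — [wutubvub]
Rule 2 Final Obstruent Devoicing: [wutubvub] → [wutubvup]
Rule 3 t-Assibilation: [wutubvup] → [wusubvup]
Rule 4 Syncope: [wusubvup] → [wsbvp]

[wsbvp]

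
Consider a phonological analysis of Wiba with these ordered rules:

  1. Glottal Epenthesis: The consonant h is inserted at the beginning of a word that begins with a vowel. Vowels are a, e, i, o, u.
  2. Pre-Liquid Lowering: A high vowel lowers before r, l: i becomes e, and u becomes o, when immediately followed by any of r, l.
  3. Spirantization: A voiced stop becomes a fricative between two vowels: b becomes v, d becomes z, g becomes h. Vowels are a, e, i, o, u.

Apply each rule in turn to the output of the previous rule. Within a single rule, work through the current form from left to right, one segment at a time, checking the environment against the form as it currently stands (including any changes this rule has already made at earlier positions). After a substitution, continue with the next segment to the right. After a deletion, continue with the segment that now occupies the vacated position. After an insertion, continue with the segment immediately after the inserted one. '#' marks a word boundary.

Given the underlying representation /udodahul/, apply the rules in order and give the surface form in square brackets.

1 Glottal Epenthesis: [udodahul] → [hudodahul]
2 Pre-Liquid Lowering: [hudodahul] → [hudodahol]
3 Spirantization: [hudodahol] → [huzozahol]

[huzozahol]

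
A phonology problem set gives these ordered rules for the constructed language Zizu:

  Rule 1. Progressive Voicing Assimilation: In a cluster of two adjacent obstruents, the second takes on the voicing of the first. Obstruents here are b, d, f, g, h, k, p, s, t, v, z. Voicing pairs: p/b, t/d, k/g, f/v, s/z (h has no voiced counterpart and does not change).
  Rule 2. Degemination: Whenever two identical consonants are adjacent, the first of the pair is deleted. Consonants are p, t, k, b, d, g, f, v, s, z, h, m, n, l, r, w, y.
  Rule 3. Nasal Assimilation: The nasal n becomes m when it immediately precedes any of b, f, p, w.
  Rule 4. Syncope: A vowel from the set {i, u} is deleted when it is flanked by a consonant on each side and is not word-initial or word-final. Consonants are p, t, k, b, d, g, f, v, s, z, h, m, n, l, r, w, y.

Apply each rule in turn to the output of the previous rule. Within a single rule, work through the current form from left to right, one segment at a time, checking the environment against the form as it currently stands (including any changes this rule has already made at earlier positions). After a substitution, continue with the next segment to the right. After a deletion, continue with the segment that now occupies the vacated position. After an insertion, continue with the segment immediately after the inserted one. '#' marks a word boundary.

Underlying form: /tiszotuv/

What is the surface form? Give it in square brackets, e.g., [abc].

Rule 1 Progressive Voicing Assimilation: [tiszotuv] → [tissotuv]
Rule 2 Degemination: [tissotuv] → [tisotuv]
Rule 3 Nasal Assimilation: no change — [tisotuv]
Rule 4 Syncope: [tisotuv] → [tsotv]

[tsotv]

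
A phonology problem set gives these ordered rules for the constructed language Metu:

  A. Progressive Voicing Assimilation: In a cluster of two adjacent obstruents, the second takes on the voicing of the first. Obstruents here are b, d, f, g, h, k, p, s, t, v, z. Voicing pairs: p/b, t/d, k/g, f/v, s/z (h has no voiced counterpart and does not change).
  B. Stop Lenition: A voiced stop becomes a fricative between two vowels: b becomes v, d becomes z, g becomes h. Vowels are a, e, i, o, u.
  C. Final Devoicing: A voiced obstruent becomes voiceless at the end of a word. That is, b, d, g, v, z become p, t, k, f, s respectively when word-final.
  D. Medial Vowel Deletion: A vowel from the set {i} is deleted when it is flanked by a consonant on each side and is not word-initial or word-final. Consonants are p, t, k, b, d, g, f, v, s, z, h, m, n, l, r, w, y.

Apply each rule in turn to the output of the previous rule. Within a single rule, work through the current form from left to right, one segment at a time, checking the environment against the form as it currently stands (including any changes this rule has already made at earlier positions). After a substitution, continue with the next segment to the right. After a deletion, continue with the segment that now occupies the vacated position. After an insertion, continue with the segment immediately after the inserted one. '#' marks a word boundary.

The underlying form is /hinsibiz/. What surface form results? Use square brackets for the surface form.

A Progressive Voicing Assimilation: no change — [hinsibiz]
B Stop Lenition: [hinsibiz] → [hinsiviz]
C Final Devoicing: [hinsiviz] → [hinsivis]
D Medial Vowel Deletion: [hinsivis] → [hnsvs]

[hnsvs]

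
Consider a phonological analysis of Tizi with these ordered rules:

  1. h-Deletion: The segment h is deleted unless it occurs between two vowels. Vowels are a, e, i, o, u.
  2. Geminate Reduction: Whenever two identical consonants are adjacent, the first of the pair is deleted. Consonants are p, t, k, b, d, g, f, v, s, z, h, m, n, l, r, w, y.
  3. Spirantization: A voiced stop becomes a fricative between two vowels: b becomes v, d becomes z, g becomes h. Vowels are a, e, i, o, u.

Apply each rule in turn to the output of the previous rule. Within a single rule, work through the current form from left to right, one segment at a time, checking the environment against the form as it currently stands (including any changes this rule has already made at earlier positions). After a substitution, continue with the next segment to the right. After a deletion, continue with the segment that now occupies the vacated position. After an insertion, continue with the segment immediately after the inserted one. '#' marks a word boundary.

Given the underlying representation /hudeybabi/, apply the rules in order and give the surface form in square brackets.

[uzeybavi]

1 h-Deletion: [hudeybabi] → [udeybabi]
2 Geminate Reduction: no change — [udeybabi]
3 Spirantization: [udeybabi] → [uzeybavi]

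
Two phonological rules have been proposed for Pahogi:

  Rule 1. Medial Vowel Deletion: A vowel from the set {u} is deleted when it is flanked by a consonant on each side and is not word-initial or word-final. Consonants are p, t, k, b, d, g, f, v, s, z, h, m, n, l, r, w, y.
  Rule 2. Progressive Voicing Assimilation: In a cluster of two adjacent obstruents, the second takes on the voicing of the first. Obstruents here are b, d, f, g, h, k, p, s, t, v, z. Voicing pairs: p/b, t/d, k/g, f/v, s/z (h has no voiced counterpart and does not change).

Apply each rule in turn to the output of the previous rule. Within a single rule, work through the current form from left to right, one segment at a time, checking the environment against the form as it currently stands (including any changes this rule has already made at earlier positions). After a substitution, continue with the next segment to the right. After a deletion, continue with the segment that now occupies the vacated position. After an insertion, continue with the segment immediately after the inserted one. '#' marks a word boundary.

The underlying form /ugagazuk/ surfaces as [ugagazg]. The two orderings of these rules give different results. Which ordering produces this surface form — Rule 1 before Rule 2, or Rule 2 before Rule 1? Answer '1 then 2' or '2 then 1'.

1 then 2

Order 1 then 2:
  1 Medial Vowel Deletion: [ugagazuk] → [ugagazk]
  2 Progressive Voicing Assimilation: [ugagazk] → [ugagazg]
  result: [ugagazg]
Order 2 then 1:
  2 Progressive Voicing Assimilation: no change — [ugagazuk]
  1 Medial Vowel Deletion: [ugagazuk] → [ugagazk]
  result: [ugagazk]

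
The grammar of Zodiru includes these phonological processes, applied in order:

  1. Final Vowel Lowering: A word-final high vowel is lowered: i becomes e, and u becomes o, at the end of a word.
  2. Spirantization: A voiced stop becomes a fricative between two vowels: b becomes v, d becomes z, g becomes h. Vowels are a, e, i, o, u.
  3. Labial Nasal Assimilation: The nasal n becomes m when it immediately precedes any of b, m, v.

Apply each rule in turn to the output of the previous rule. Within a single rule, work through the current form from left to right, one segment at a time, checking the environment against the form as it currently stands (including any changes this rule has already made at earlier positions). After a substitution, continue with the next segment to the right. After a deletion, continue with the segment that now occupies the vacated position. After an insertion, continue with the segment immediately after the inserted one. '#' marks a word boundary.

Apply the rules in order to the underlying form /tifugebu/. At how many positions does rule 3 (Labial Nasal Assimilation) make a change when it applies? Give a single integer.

1 Final Vowel Lowering: [tifugebu] → [tifugebo]
2 Spirantization: [tifugebo] → [tifuhevo]
3 Labial Nasal Assimilation: no change — [tifuhevo]
Rule 3 changed 0 position(s).

0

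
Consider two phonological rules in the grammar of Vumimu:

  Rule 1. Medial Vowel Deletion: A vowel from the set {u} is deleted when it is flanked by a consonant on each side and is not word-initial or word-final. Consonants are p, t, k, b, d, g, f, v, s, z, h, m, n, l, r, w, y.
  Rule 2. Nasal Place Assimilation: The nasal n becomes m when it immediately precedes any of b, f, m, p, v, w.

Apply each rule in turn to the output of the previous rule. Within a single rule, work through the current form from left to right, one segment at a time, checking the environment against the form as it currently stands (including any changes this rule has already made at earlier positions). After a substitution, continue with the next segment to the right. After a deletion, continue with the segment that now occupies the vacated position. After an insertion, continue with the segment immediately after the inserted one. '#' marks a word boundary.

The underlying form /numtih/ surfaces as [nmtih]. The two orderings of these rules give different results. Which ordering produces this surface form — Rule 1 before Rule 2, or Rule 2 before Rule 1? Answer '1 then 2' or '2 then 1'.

2 then 1

Order 1 then 2:
  1 Medial Vowel Deletion: [numtih] → [nmtih]
  2 Nasal Place Assimilation: [nmtih] → [mmtih]
  result: [mmtih]
Order 2 then 1:
  2 Nasal Place Assimilation: no change — [numtih]
  1 Medial Vowel Deletion: [numtih] → [nmtih]
  result: [nmtih]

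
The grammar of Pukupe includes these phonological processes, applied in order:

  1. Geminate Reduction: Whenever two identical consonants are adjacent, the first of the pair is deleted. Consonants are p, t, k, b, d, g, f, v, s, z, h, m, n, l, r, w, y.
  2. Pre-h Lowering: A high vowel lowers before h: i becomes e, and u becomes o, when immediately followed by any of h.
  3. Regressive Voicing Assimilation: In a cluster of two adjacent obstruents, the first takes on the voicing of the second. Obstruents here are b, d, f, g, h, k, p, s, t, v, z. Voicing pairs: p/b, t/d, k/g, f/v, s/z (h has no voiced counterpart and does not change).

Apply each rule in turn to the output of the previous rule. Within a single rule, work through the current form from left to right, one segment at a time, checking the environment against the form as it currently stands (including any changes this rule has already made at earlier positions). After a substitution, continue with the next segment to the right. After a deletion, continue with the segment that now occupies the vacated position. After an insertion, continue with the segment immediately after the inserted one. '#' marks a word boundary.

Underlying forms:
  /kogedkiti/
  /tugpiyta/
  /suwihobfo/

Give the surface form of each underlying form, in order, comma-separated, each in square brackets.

[kogetkiti], [tukpiyta], [suwehopfo]

/kogedkiti/:
  1 Geminate Reduction: no change — [kogedkiti]
  2 Pre-h Lowering: no change — [kogedkiti]
  3 Regressive Voicing Assimilation: [kogedkiti] → [kogetkiti]
/tugpiyta/:
  1 Geminate Reduction: no change — [tugpiyta]
  2 Pre-h Lowering: no change — [tugpiyta]
  3 Regressive Voicing Assimilation: [tugpiyta] → [tukpiyta]
/suwihobfo/:
  1 Geminate Reduction: no change — [suwihobfo]
  2 Pre-h Lowering: [suwihobfo] → [suwehobfo]
  3 Regressive Voicing Assimilation: [suwehobfo] → [suwehopfo]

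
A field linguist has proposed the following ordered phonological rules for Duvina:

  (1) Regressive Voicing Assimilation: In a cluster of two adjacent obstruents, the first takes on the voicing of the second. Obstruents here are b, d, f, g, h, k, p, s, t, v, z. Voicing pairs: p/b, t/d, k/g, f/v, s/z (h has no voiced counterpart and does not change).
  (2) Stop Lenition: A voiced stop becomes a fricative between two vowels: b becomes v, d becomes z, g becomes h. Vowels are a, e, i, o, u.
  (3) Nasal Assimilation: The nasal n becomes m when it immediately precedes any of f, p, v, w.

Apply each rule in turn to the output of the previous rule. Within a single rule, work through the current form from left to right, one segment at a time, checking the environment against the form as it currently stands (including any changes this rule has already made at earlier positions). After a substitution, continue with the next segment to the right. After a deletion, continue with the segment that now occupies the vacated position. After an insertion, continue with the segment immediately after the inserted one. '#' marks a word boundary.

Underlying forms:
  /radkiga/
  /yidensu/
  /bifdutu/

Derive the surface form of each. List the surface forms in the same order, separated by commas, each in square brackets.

/radkiga/:
  (1) Regressive Voicing Assimilation: [radkiga] → [ratkiga]
  (2) Stop Lenition: [ratkiga] → [ratkiha]
  (3) Nasal Assimilation: no change — [ratkiha]
/yidensu/:
  (1) Regressive Voicing Assimilation: no change — [yidensu]
  (2) Stop Lenition: [yidensu] → [yizensu]
  (3) Nasal Assimilation: no change — [yizensu]
/bifdutu/:
  (1) Regressive Voicing Assimilation: [bifdutu] → [bivdutu]
  (2) Stop Lenition: no change — [bivdutu]
  (3) Nasal Assimilation: no change — [bivdutu]

[ratkiha], [yizensu], [bivdutu]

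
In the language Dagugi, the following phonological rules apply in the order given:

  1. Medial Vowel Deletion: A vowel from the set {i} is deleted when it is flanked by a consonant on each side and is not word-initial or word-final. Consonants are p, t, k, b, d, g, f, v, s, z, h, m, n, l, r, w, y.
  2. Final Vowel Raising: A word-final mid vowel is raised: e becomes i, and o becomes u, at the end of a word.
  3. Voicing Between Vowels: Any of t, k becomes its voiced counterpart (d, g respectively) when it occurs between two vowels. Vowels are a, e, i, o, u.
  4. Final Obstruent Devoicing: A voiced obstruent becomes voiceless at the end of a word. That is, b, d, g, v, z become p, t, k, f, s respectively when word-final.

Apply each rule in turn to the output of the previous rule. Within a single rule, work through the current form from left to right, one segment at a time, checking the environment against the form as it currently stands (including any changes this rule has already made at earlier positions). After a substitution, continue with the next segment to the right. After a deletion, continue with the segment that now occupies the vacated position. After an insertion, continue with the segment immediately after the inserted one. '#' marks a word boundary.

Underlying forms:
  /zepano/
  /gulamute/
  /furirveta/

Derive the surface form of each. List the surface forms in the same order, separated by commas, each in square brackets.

/zepano/:
  1 Medial Vowel Deletion: no change — [zepano]
  2 Final Vowel Raising: [zepano] → [zepanu]
  3 Voicing Between Vowels: no change — [zepanu]
  4 Final Obstruent Devoicing: no change — [zepanu]
/gulamute/:
  1 Medial Vowel Deletion: no change — [gulamute]
  2 Final Vowel Raising: [gulamute] → [gulamuti]
  3 Voicing Between Vowels: [gulamuti] → [gulamudi]
  4 Final Obstruent Devoicing: no change — [gulamudi]
/furirveta/:
  1 Medial Vowel Deletion: [furirveta] → [furrveta]
  2 Final Vowel Raising: no change — [furrveta]
  3 Voicing Between Vowels: [furrveta] → [furrveda]
  4 Final Obstruent Devoicing: no change — [furrveda]

[zepanu], [gulamudi], [furrveda]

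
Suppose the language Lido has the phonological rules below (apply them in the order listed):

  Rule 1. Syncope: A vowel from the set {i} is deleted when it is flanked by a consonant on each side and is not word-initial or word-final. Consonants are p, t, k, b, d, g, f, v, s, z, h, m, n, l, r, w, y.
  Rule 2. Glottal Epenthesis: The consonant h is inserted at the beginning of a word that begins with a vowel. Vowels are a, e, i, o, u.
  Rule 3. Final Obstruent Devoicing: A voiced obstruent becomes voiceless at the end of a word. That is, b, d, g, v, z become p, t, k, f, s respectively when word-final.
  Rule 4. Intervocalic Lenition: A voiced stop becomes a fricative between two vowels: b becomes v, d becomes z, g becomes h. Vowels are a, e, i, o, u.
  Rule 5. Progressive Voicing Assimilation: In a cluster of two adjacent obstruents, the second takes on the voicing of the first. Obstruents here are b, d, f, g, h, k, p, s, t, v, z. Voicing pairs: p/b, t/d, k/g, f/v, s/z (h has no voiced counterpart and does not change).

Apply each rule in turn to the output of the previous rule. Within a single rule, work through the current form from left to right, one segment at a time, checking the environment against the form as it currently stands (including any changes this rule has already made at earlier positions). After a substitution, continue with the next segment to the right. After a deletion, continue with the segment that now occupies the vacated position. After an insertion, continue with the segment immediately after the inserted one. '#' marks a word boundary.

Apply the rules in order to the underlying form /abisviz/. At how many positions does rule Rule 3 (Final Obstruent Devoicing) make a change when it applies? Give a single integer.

1

Rule 1 Syncope: [abisviz] → [absvz]
Rule 2 Glottal Epenthesis: [absvz] → [habsvz]
Rule 3 Final Obstruent Devoicing: [habsvz] → [habsvs]
Rule 4 Intervocalic Lenition: no change — [habsvs]
Rule 5 Progressive Voicing Assimilation: [habsvs] → [habzvz]
Rule Rule 3 changed 1 position(s).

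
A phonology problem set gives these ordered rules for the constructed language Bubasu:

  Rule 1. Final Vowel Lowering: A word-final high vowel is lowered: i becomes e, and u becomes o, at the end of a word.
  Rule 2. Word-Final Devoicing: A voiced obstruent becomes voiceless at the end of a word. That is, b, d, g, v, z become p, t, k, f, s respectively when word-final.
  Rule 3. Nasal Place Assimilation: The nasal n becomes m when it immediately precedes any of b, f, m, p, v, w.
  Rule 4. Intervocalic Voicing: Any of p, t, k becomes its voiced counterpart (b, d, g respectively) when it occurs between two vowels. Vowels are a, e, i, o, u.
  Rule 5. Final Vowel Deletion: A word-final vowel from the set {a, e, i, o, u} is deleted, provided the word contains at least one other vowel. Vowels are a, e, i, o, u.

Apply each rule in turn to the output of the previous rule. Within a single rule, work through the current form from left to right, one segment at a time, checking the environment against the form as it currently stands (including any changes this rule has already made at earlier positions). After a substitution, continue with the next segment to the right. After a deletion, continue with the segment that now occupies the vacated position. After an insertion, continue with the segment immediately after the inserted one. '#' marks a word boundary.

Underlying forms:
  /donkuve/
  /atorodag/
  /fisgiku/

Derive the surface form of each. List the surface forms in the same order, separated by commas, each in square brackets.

/donkuve/:
  Rule 1 Final Vowel Lowering: no change — [donkuve]
  Rule 2 Word-Final Devoicing: no change — [donkuve]
  Rule 3 Nasal Place Assimilation: no change — [donkuve]
  Rule 4 Intervocalic Voicing: no change — [donkuve]
  Rule 5 Final Vowel Deletion: [donkuve] → [donkuv]
/atorodag/:
  Rule 1 Final Vowel Lowering: no change — [atorodag]
  Rule 2 Word-Final Devoicing: [atorodag] → [atorodak]
  Rule 3 Nasal Place Assimilation: no change — [atorodak]
  Rule 4 Intervocalic Voicing: [atorodak] → [adorodak]
  Rule 5 Final Vowel Deletion: no change — [adorodak]
/fisgiku/:
  Rule 1 Final Vowel Lowering: [fisgiku] → [fisgiko]
  Rule 2 Word-Final Devoicing: no change — [fisgiko]
  Rule 3 Nasal Place Assimilation: no change — [fisgiko]
  Rule 4 Intervocalic Voicing: [fisgiko] → [fisgigo]
  Rule 5 Final Vowel Deletion: [fisgigo] → [fisgig]

[donkuv], [adorodak], [fisgig]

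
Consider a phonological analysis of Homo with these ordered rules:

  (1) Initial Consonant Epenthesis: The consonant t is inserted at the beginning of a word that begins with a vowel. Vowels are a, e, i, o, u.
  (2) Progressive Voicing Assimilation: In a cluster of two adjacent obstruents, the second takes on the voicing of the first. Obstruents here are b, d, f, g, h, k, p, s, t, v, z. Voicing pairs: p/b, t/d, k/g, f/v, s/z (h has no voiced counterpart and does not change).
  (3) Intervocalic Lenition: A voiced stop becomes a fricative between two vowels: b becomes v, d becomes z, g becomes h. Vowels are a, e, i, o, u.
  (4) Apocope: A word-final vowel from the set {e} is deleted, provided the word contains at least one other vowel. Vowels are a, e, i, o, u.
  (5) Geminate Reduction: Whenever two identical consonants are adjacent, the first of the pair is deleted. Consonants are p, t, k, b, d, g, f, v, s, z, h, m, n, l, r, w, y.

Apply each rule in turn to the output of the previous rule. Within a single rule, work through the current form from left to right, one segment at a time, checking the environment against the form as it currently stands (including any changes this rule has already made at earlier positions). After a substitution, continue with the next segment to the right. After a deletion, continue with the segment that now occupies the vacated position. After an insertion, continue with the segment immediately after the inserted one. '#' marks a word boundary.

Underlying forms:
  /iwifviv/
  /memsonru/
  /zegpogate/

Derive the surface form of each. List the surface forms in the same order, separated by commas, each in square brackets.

/iwifviv/:
  (1) Initial Consonant Epenthesis: [iwifviv] → [tiwifviv]
  (2) Progressive Voicing Assimilation: [tiwifviv] → [tiwiffiv]
  (3) Intervocalic Lenition: no change — [tiwiffiv]
  (4) Apocope: no change — [tiwiffiv]
  (5) Geminate Reduction: [tiwiffiv] → [tiwifiv]
/memsonru/:
  (1) Initial Consonant Epenthesis: no change — [memsonru]
  (2) Progressive Voicing Assimilation: no change — [memsonru]
  (3) Intervocalic Lenition: no change — [memsonru]
  (4) Apocope: no change — [memsonru]
  (5) Geminate Reduction: no change — [memsonru]
/zegpogate/:
  (1) Initial Consonant Epenthesis: no change — [zegpogate]
  (2) Progressive Voicing Assimilation: [zegpogate] → [zegbogate]
  (3) Intervocalic Lenition: [zegbogate] → [zegbohate]
  (4) Apocope: [zegbohate] → [zegbohat]
  (5) Geminate Reduction: no change — [zegbohat]

[tiwifiv], [memsonru], [zegbohat]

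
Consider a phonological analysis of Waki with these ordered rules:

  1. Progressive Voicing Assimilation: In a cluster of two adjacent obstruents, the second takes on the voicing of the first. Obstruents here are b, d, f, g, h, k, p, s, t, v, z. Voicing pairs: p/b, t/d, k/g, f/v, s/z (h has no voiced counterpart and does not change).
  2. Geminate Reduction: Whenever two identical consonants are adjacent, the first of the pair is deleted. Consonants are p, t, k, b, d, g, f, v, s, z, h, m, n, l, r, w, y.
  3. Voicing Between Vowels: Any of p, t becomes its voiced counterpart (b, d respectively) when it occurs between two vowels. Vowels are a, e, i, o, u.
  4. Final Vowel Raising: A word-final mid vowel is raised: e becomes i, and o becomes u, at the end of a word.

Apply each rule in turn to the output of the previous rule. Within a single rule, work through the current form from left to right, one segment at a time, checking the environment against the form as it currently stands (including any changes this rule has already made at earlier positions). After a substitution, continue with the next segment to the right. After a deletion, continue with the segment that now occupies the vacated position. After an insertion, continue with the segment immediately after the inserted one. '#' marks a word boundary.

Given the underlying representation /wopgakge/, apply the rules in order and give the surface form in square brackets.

1 Progressive Voicing Assimilation: [wopgakge] → [wopkakke]
2 Geminate Reduction: [wopkakke] → [wopkake]
3 Voicing Between Vowels: no change — [wopkake]
4 Final Vowel Raising: [wopkake] → [wopkaki]

[wopkaki]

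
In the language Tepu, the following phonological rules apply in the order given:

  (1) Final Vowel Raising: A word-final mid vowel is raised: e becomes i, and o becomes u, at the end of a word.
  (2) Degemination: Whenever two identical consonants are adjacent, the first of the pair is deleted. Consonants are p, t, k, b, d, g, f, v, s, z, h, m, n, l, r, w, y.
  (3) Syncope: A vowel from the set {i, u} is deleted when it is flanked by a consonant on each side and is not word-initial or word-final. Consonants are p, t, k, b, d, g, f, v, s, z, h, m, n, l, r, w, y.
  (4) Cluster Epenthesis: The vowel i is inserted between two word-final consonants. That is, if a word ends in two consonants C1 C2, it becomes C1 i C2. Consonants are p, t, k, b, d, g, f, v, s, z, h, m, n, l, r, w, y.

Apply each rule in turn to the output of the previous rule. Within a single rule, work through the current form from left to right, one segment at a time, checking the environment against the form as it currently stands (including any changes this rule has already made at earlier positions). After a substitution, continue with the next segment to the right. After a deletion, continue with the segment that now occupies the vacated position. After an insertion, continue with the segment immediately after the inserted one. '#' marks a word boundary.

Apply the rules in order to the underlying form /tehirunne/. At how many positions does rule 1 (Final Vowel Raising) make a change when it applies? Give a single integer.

1

(1) Final Vowel Raising: [tehirunne] → [tehirunni]
(2) Degemination: [tehirunni] → [tehiruni]
(3) Syncope: [tehiruni] → [tehrni]
(4) Cluster Epenthesis: no change — [tehrni]
Rule 1 changed 1 position(s).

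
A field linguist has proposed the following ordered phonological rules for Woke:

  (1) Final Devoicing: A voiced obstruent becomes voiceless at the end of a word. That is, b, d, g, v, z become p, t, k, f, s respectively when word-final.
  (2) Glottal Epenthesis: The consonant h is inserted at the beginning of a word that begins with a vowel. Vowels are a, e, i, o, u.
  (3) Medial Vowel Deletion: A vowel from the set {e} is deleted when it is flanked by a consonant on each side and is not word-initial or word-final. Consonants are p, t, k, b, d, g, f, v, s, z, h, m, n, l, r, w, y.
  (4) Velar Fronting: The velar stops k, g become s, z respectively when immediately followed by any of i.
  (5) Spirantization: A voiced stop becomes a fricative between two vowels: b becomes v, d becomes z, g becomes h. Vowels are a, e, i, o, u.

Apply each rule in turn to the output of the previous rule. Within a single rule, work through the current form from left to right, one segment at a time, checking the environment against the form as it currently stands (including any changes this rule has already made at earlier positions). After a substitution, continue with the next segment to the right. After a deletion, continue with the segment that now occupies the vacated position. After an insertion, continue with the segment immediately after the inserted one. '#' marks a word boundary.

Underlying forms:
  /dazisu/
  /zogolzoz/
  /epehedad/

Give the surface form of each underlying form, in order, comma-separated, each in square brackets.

/dazisu/:
  (1) Final Devoicing: no change — [dazisu]
  (2) Glottal Epenthesis: no change — [dazisu]
  (3) Medial Vowel Deletion: no change — [dazisu]
  (4) Velar Fronting: no change — [dazisu]
  (5) Spirantization: no change — [dazisu]
/zogolzoz/:
  (1) Final Devoicing: [zogolzoz] → [zogolzos]
  (2) Glottal Epenthesis: no change — [zogolzos]
  (3) Medial Vowel Deletion: no change — [zogolzos]
  (4) Velar Fronting: no change — [zogolzos]
  (5) Spirantization: [zogolzos] → [zoholzos]
/epehedad/:
  (1) Final Devoicing: [epehedad] → [epehedat]
  (2) Glottal Epenthesis: [epehedat] → [hepehedat]
  (3) Medial Vowel Deletion: [hepehedat] → [hphdat]
  (4) Velar Fronting: no change — [hphdat]
  (5) Spirantization: no change — [hphdat]

[dazisu], [zoholzos], [hphdat]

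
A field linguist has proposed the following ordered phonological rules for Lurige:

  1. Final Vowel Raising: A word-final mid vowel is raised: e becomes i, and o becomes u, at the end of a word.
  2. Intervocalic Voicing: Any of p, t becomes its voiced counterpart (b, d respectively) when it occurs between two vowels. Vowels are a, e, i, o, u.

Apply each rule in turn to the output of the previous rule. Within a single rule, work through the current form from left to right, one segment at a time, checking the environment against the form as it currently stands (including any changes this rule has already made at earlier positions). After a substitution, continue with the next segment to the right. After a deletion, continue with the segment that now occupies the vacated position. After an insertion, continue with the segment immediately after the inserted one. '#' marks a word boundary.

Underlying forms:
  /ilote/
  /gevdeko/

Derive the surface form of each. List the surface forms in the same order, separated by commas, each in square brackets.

/ilote/:
  1 Final Vowel Raising: [ilote] → [iloti]
  2 Intervocalic Voicing: [iloti] → [ilodi]
/gevdeko/:
  1 Final Vowel Raising: [gevdeko] → [gevdeku]
  2 Intervocalic Voicing: no change — [gevdeku]

[ilodi], [gevdeku]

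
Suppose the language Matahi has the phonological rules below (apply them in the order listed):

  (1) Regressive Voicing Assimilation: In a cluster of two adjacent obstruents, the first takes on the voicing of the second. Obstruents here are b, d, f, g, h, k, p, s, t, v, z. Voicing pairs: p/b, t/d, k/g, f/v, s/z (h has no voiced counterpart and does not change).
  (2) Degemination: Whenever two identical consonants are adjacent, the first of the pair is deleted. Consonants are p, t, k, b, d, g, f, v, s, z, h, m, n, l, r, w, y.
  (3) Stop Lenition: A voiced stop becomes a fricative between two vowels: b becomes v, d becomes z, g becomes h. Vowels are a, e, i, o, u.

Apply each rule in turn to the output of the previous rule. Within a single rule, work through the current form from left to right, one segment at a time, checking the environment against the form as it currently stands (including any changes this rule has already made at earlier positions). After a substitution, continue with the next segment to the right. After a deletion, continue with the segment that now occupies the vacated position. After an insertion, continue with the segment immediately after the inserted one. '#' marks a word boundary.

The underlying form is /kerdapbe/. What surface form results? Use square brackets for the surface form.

(1) Regressive Voicing Assimilation: [kerdapbe] → [kerdabbe]
(2) Degemination: [kerdabbe] → [kerdabe]
(3) Stop Lenition: [kerdabe] → [kerdave]

[kerdave]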